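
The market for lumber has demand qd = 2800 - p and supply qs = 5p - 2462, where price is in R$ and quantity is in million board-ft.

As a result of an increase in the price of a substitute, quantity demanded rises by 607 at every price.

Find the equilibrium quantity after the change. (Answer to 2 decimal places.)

2428.83

Original equilibrium: 2800 - p = 5p - 2462 gives 5262 = 6p, so p = 877 and q = 1923.
The new curves are qd = 3407 - p (demand) and qs = 5p - 2462 (supply).
Setting them equal: 3407 - p = 5p - 2462 → 5869 = 6p, so p = 5869/6 ≈ 978.1667 and q = 14573/6 ≈ 2428.8333.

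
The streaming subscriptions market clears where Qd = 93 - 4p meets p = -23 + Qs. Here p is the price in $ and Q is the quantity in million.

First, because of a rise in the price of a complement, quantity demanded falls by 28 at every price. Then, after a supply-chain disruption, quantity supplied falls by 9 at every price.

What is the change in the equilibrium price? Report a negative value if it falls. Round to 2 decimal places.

Before the shock: 93 - 4p = p + 23 ⇒ 70 = 5p ⇒ p = 14, Q = 37.
The shock moves the curves to Qd = 65 - 4p and Qs = p + 14.
Setting them equal: 65 - 4p = p + 14 → 51 = 5p, so p = 10.2 and Q = 24.2.
Δp = 10.2 − 14 = -3.80.

-3.80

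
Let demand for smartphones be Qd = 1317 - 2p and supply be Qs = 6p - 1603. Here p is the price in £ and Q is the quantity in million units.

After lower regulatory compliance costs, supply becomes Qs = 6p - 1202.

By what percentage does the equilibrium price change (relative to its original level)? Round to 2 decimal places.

Original equilibrium: 1317 - 2p = 6p - 1603 gives 2920 = 8p, so p = 365 and Q = 587.
After the shift, demand is Qd = 1317 - 2p and supply is Qs = 6p - 1202.
Setting them equal: 1317 - 2p = 6p - 1202 → 2519 = 8p, so p = 314.875 and Q = 687.25.
%Δp = (314.875 − 365) / 365 × 100 = -13.73%.

-13.73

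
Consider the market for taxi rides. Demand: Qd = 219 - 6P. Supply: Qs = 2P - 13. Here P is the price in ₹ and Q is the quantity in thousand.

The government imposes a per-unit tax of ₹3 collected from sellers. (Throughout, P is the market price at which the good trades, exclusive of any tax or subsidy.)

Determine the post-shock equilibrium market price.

Original equilibrium: 219 - 6P = 2P - 13 gives 232 = 8P, so P = 29 and Q = 45.
Since sellers keep the price net of the tax, the effective supply curve becomes Qs = 2P - 19.
Setting them equal: 219 - 6P = 2P - 19 → 238 = 8P, so P = 29.75 and Q = 40.5.

29.75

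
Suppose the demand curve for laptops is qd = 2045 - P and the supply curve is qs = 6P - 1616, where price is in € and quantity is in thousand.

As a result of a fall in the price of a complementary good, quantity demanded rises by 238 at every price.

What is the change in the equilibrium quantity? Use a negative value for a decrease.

+204

Initially, 2045 - P = 6P - 1616, so 3661 = 7P and P = 523, q = 1522.
After the shift, demand is qd = 2283 - P and supply is qs = 6P - 1616.
Setting them equal: 2283 - P = 6P - 1616 → 3899 = 7P, so P = 557 and q = 1726.
Δq = 1726 − 1522 = +204.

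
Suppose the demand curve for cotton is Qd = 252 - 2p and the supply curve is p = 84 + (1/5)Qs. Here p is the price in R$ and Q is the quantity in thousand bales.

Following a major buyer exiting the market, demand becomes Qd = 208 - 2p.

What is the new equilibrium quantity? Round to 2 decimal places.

Before the shock: 252 - 2p = 5p - 420 ⇒ 672 = 7p ⇒ p = 96, Q = 60.
The new curves are Qd = 208 - 2p (demand) and Qs = 5p - 420 (supply).
Equate the new curves: 208 - 2p = 5p - 420, giving 628 = 7p, p = 628/7 ≈ 89.7143, Q = 200/7 ≈ 28.5714.

28.57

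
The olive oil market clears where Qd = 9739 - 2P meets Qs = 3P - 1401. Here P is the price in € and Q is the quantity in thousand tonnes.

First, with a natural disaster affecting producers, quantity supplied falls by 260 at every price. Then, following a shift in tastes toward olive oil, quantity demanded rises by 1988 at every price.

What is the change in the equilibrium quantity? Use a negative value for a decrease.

Initially, 9739 - 2P = 3P - 1401, so 11140 = 5P and P = 2228, Q = 5283.
After the shift, demand is Qd = 11727 - 2P and supply is Qs = 3P - 1661.
Setting them equal: 11727 - 2P = 3P - 1661 → 13388 = 5P, so P = 2677.6 and Q = 6371.8.
ΔQ = 6371.8 − 5283 = +1088.8.

+1088.8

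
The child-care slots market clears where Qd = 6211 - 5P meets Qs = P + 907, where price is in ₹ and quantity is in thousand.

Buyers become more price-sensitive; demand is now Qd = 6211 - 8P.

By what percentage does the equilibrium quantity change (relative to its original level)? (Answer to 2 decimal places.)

-16.45

Initially, 6211 - 5P = P + 907, so 5304 = 6P and P = 884, Q = 1791.
The shock moves the curves to Qd = 6211 - 8P and Qs = P + 907.
Clearing the new market: 6211 - 8P = P + 907, so P = 1768/3 ≈ 589.3333 and Q = 4489/3 ≈ 1496.3333.
%ΔQ = (1496.3333 − 1791) / 1791 × 100 = -16.45%.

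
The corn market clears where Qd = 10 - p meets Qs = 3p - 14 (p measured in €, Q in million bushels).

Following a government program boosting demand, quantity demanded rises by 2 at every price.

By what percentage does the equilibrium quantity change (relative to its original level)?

Original equilibrium: 10 - p = 3p - 14 gives 24 = 4p, so p = 6 and Q = 4.
The shock moves the curves to Qd = 12 - p and Qs = 3p - 14.
Setting them equal: 12 - p = 3p - 14 → 26 = 4p, so p = 6.5 and Q = 5.5.
%ΔQ = (5.5 − 4) / 4 × 100 = +37.5%.

+37.5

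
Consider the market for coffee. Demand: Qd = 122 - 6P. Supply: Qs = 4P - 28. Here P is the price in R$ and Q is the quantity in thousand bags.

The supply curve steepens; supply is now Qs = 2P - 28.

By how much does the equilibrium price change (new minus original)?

Initially, 122 - 6P = 4P - 28, so 150 = 10P and P = 15, Q = 32.
After the shift, demand is Qd = 122 - 6P and supply is Qs = 2P - 28.
Equate the new curves: 122 - 6P = 2P - 28, giving 150 = 8P, P = 18.75, Q = 9.5.
ΔP = 18.75 − 15 = +3.75.

+3.75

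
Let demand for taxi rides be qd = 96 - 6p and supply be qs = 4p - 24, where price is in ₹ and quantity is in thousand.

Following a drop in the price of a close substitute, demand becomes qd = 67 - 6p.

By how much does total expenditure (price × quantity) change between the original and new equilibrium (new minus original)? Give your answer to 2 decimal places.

-175.16

Original equilibrium: 96 - 6p = 4p - 24 gives 120 = 10p, so p = 12 and q = 24.
With the change applied: demand qd = 67 - 6p, supply qs = 4p - 24.
Setting them equal: 67 - 6p = 4p - 24 → 91 = 10p, so p = 9.1 and q = 12.4.
Expenditure moves from 12×24 = 288 to 9.1×12.4 = 112.84; change = -175.16.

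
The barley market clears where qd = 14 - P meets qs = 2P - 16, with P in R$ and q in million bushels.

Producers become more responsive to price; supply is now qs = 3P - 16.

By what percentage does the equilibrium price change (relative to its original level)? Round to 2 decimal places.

Before the shock: 14 - P = 2P - 16 ⇒ 30 = 3P ⇒ P = 10, q = 4.
The shock moves the curves to qd = 14 - P and qs = 3P - 16.
New equilibrium: 14 - P = 3P - 16 ⇒ 30 = 4P ⇒ P = 7.5, q = 6.5.
%ΔP = (7.5 − 10) / 10 × 100 = -25.00%.

-25.00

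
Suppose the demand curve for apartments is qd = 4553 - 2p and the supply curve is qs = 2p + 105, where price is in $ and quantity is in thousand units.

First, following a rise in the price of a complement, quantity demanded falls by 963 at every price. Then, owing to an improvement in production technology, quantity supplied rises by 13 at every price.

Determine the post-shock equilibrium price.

Initially, 4553 - 2p = 2p + 105, so 4448 = 4p and p = 1112, q = 2329.
With the change applied: demand qd = 3590 - 2p, supply qs = 2p + 118.
Clearing the new market: 3590 - 2p = 2p + 118, so p = 868 and q = 1854.

868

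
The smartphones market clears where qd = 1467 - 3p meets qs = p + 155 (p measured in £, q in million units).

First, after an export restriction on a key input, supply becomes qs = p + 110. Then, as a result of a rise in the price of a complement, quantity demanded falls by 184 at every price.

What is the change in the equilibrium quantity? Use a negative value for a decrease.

Original equilibrium: 1467 - 3p = p + 155 gives 1312 = 4p, so p = 328 and q = 483.
The new curves are qd = 1283 - 3p (demand) and qs = p + 110 (supply).
Equate the new curves: 1283 - 3p = p + 110, giving 1173 = 4p, p = 293.25, q = 403.25.
Δq = 403.25 − 483 = -79.75.

-79.75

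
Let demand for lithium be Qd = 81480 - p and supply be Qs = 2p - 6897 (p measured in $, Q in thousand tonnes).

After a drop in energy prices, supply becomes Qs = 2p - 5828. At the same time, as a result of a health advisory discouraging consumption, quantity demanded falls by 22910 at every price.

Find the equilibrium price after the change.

21466

Solve the original market: 81480 - p = 2p - 6897, hence p = 29459 and Q = 52021.
The new curves are Qd = 58570 - p (demand) and Qs = 2p - 5828 (supply).
Clearing the new market: 58570 - p = 2p - 5828, so p = 21466 and Q = 37104.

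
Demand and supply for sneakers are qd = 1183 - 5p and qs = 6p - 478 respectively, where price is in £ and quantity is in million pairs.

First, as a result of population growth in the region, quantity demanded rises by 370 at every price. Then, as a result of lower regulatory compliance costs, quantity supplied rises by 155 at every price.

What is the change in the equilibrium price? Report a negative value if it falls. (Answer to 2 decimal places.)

+19.55

Before the shock: 1183 - 5p = 6p - 478 ⇒ 1661 = 11p ⇒ p = 151, q = 428.
The shock moves the curves to qd = 1553 - 5p and qs = 6p - 323.
New equilibrium: 1553 - 5p = 6p - 323 ⇒ 1876 = 11p ⇒ p = 1876/11 ≈ 170.5455, q = 7703/11 ≈ 700.2727.
Δp = 170.5455 − 151 = +19.55.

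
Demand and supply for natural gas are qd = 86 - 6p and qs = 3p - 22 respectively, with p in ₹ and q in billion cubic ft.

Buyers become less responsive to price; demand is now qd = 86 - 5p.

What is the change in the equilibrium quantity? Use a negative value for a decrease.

+4.5

Initially, 86 - 6p = 3p - 22, so 108 = 9p and p = 12, q = 14.
With the change applied: demand qd = 86 - 5p, supply qs = 3p - 22.
Setting them equal: 86 - 5p = 3p - 22 → 108 = 8p, so p = 13.5 and q = 18.5.
Δq = 18.5 − 14 = +4.5.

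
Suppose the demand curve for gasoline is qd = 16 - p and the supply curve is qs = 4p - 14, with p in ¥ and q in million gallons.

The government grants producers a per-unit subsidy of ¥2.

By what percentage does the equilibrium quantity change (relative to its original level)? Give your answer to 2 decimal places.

+16.00

Initially, 16 - p = 4p - 14, so 30 = 5p and p = 6, q = 10.
Since sellers receive the price plus the subsidy, the effective supply curve becomes qs = 4p - 6.
Clearing the new market: 16 - p = 4p - 6, so p = 4.4 and q = 11.6.
%Δq = (11.6 − 10) / 10 × 100 = +16.00%.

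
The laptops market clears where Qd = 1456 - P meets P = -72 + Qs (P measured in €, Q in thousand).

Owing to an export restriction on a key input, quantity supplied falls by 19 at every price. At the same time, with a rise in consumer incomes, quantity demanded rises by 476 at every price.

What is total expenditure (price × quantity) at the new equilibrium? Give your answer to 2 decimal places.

932453.75

Initially, 1456 - P = P + 72, so 1384 = 2P and P = 692, Q = 764.
With the change applied: demand Qd = 1932 - P, supply Qs = P + 53.
Clearing the new market: 1932 - P = P + 53, so P = 939.5 and Q = 992.5.
New expenditure = 939.5 × 992.5 = 932453.75.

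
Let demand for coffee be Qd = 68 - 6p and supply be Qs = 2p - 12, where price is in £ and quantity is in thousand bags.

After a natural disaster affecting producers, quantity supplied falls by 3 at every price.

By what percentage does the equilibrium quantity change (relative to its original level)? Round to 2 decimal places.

Initially, 68 - 6p = 2p - 12, so 80 = 8p and p = 10, Q = 8.
The shock moves the curves to Qd = 68 - 6p and Qs = 2p - 15.
Equate the new curves: 68 - 6p = 2p - 15, giving 83 = 8p, p = 10.375, Q = 5.75.
%ΔQ = (5.75 − 8) / 8 × 100 = -28.13%.

-28.13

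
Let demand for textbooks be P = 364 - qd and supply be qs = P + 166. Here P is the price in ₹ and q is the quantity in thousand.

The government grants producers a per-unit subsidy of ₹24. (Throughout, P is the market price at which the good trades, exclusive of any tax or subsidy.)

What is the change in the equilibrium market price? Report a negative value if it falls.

Original equilibrium: 364 - P = P + 166 gives 198 = 2P, so P = 99 and q = 265.
Since sellers receive the price plus the subsidy, the effective supply curve becomes qs = P + 190.
Clearing the new market: 364 - P = P + 190, so P = 87 and q = 277.
ΔP = 87 − 99 = -12.

-12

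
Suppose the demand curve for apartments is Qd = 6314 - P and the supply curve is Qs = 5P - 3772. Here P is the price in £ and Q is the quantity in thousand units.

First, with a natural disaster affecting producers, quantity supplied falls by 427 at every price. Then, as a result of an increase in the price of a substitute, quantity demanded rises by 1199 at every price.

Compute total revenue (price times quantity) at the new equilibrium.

Initially, 6314 - P = 5P - 3772, so 10086 = 6P and P = 1681, Q = 4633.
The new curves are Qd = 7513 - P (demand) and Qs = 5P - 4199 (supply).
Setting them equal: 7513 - P = 5P - 4199 → 11712 = 6P, so P = 1952 and Q = 5561.
New expenditure = 1952 × 5561 = 10855072.

10855072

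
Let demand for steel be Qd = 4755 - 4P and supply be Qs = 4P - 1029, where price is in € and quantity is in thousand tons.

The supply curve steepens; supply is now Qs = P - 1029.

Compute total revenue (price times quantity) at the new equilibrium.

Initially, 4755 - 4P = 4P - 1029, so 5784 = 8P and P = 723, Q = 1863.
The new curves are Qd = 4755 - 4P (demand) and Qs = P - 1029 (supply).
Equate the new curves: 4755 - 4P = P - 1029, giving 5784 = 5P, P = 1156.8, Q = 127.8.
New expenditure = 1156.8 × 127.8 = 147839.04.

147839.04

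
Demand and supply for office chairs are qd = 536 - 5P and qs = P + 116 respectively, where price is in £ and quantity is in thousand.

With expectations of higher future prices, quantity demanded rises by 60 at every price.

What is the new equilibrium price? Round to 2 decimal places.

80.00

Original equilibrium: 536 - 5P = P + 116 gives 420 = 6P, so P = 70 and q = 186.
With the change applied: demand qd = 596 - 5P, supply qs = P + 116.
New equilibrium: 596 - 5P = P + 116 ⇒ 480 = 6P ⇒ P = 80, q = 196.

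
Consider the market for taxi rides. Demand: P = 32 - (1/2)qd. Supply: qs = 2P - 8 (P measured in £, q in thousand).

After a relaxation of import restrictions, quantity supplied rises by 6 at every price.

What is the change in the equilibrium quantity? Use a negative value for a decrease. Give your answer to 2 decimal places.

+3.00

Solve the original market: 64 - 2P = 2P - 8, hence P = 18 and q = 28.
With the change applied: demand qd = 64 - 2P, supply qs = 2P - 2.
Clearing the new market: 64 - 2P = 2P - 2, so P = 16.5 and q = 31.
Δq = 31 − 28 = +3.00.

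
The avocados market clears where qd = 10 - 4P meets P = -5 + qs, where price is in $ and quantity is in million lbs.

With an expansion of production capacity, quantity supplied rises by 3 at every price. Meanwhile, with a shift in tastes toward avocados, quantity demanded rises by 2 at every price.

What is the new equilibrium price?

0.8

Original equilibrium: 10 - 4P = P + 5 gives 5 = 5P, so P = 1 and q = 6.
The shock moves the curves to qd = 12 - 4P and qs = P + 8.
Setting them equal: 12 - 4P = P + 8 → 4 = 5P, so P = 0.8 and q = 8.8.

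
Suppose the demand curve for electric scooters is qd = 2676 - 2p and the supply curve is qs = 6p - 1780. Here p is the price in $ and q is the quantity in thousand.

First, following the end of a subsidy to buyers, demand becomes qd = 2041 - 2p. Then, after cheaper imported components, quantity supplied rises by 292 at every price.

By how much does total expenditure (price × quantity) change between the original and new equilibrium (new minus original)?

Solve the original market: 2676 - 2p = 6p - 1780, hence p = 557 and q = 1562.
The shock moves the curves to qd = 2041 - 2p and qs = 6p - 1488.
New equilibrium: 2041 - 2p = 6p - 1488 ⇒ 3529 = 8p ⇒ p = 441.125, q = 1158.75.
Expenditure moves from 557×1562 = 870034 to 441.125×1158.75 = 511153.59375; change = -358880.40625.

-358880.40625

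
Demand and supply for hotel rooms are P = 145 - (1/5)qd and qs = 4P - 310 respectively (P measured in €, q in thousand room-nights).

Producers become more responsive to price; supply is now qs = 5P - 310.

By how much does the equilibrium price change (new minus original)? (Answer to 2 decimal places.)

-11.50

Before the shock: 725 - 5P = 4P - 310 ⇒ 1035 = 9P ⇒ P = 115, q = 150.
After the shift, demand is qd = 725 - 5P and supply is qs = 5P - 310.
New equilibrium: 725 - 5P = 5P - 310 ⇒ 1035 = 10P ⇒ P = 103.5, q = 207.5.
ΔP = 103.5 − 115 = -11.50.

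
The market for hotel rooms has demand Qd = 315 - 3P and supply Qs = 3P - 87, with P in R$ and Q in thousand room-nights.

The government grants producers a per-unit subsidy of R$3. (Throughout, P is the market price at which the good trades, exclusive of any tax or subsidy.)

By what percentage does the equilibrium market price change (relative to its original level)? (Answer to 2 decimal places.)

-2.24

Original equilibrium: 315 - 3P = 3P - 87 gives 402 = 6P, so P = 67 and Q = 114.
Since sellers receive the price plus the subsidy, the effective supply curve becomes Qs = 3P - 78.
Setting them equal: 315 - 3P = 3P - 78 → 393 = 6P, so P = 65.5 and Q = 118.5.
%ΔP = (65.5 − 67) / 67 × 100 = -2.24%.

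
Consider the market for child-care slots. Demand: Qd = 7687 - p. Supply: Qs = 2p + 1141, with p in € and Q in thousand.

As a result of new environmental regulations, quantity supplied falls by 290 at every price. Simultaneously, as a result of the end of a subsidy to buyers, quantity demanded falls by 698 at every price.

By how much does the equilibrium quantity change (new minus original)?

Initially, 7687 - p = 2p + 1141, so 6546 = 3p and p = 2182, Q = 5505.
With the change applied: demand Qd = 6989 - p, supply Qs = 2p + 851.
Setting them equal: 6989 - p = 2p + 851 → 6138 = 3p, so p = 2046 and Q = 4943.
ΔQ = 4943 − 5505 = -562.

-562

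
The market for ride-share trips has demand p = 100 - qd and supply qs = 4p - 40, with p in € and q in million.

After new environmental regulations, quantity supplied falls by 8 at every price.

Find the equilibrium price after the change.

Initially, 100 - p = 4p - 40, so 140 = 5p and p = 28, q = 72.
With the change applied: demand qd = 100 - p, supply qs = 4p - 48.
Setting them equal: 100 - p = 4p - 48 → 148 = 5p, so p = 29.6 and q = 70.4.

29.6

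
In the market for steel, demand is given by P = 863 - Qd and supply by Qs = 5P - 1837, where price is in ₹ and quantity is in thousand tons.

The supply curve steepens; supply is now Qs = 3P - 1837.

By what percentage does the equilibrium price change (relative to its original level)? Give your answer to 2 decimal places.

+50.00

Solve the original market: 863 - P = 5P - 1837, hence P = 450 and Q = 413.
With the change applied: demand Qd = 863 - P, supply Qs = 3P - 1837.
Clearing the new market: 863 - P = 3P - 1837, so P = 675 and Q = 188.
%ΔP = (675 − 450) / 450 × 100 = +50.00%.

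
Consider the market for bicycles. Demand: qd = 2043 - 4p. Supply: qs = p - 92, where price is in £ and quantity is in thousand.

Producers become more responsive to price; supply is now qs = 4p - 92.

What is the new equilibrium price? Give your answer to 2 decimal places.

266.88

Before the shock: 2043 - 4p = p - 92 ⇒ 2135 = 5p ⇒ p = 427, q = 335.
With the change applied: demand qd = 2043 - 4p, supply qs = 4p - 92.
Setting them equal: 2043 - 4p = 4p - 92 → 2135 = 8p, so p = 266.875 and q = 975.5.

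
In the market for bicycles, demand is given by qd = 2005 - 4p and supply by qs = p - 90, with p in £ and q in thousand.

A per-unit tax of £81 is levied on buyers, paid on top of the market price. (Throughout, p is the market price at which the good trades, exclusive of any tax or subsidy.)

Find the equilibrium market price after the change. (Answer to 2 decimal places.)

354.20

Solve the original market: 2005 - 4p = p - 90, hence p = 419 and q = 329.
Since buyers pay the price plus the tax, the effective demand curve becomes qd = 1681 - 4p.
Setting them equal: 1681 - 4p = p - 90 → 1771 = 5p, so p = 354.2 and q = 264.2.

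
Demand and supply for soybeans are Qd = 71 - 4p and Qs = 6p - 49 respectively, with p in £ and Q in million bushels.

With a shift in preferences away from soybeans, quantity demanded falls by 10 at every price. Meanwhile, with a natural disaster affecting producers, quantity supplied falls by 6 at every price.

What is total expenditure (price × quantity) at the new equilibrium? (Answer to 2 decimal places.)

Initially, 71 - 4p = 6p - 49, so 120 = 10p and p = 12, Q = 23.
With the change applied: demand Qd = 61 - 4p, supply Qs = 6p - 55.
Setting them equal: 61 - 4p = 6p - 55 → 116 = 10p, so p = 11.6 and Q = 14.6.
New expenditure = 11.6 × 14.6 = 169.36.

169.36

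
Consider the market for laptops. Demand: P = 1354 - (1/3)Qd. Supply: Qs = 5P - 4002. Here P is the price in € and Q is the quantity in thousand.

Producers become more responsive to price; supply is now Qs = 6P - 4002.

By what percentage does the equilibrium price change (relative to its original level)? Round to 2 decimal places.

-11.11

Original equilibrium: 4062 - 3P = 5P - 4002 gives 8064 = 8P, so P = 1008 and Q = 1038.
The shock moves the curves to Qd = 4062 - 3P and Qs = 6P - 4002.
Equate the new curves: 4062 - 3P = 6P - 4002, giving 8064 = 9P, P = 896, Q = 1374.
%ΔP = (896 − 1008) / 1008 × 100 = -11.11%.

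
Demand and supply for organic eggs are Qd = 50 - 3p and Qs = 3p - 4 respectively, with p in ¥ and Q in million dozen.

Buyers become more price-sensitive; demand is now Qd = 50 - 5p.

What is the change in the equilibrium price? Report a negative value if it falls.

Initially, 50 - 3p = 3p - 4, so 54 = 6p and p = 9, Q = 23.
The new curves are Qd = 50 - 5p (demand) and Qs = 3p - 4 (supply).
Setting them equal: 50 - 5p = 3p - 4 → 54 = 8p, so p = 6.75 and Q = 16.25.
Δp = 6.75 − 9 = -2.25.

-2.25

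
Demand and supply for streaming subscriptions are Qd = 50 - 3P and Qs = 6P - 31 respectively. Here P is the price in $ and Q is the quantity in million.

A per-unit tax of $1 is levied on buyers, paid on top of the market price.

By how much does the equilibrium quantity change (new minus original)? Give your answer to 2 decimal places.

-2.00

Initially, 50 - 3P = 6P - 31, so 81 = 9P and P = 9, Q = 23.
Since buyers pay the price plus the tax, the effective demand curve becomes Qd = 47 - 3P.
Setting them equal: 47 - 3P = 6P - 31 → 78 = 9P, so P = 26/3 ≈ 8.6667 and Q = 21.
ΔQ = 21 − 23 = -2.00.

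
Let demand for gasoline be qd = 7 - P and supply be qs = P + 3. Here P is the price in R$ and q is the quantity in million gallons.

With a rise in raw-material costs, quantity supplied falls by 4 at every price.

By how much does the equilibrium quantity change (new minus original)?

Before the shock: 7 - P = P + 3 ⇒ 4 = 2P ⇒ P = 2, q = 5.
After the shift, demand is qd = 7 - P and supply is qs = P - 1.
New equilibrium: 7 - P = P - 1 ⇒ 8 = 2P ⇒ P = 4, q = 3.
Δq = 3 − 5 = -2.

-2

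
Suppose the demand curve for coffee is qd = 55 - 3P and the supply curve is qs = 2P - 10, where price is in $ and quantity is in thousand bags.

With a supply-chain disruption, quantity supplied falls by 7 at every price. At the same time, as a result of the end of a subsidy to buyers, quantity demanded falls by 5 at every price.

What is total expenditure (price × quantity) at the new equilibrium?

Original equilibrium: 55 - 3P = 2P - 10 gives 65 = 5P, so P = 13 and q = 16.
With the change applied: demand qd = 50 - 3P, supply qs = 2P - 17.
Equate the new curves: 50 - 3P = 2P - 17, giving 67 = 5P, P = 13.4, q = 9.8.
New expenditure = 13.4 × 9.8 = 131.32.

131.32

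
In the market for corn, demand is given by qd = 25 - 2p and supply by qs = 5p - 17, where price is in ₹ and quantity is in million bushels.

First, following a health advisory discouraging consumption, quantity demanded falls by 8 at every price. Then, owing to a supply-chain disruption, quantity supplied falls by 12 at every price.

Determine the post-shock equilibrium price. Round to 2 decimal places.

Solve the original market: 25 - 2p = 5p - 17, hence p = 6 and q = 13.
The new curves are qd = 17 - 2p (demand) and qs = 5p - 29 (supply).
Equate the new curves: 17 - 2p = 5p - 29, giving 46 = 7p, p = 46/7 ≈ 6.5714, q = 27/7 ≈ 3.8571.

6.57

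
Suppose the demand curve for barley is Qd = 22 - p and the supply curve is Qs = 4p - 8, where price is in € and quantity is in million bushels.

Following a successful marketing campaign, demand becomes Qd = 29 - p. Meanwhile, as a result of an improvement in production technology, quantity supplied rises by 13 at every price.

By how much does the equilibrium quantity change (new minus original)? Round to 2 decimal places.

+8.20

Initially, 22 - p = 4p - 8, so 30 = 5p and p = 6, Q = 16.
The new curves are Qd = 29 - p (demand) and Qs = 4p + 5 (supply).
Equate the new curves: 29 - p = 4p + 5, giving 24 = 5p, p = 4.8, Q = 24.2.
ΔQ = 24.2 − 16 = +8.20.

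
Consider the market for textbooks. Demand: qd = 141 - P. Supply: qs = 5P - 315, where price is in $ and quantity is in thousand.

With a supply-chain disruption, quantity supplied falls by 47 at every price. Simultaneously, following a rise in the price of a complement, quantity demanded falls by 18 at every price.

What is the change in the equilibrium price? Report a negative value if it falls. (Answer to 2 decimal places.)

Before the shock: 141 - P = 5P - 315 ⇒ 456 = 6P ⇒ P = 76, q = 65.
After the shift, demand is qd = 123 - P and supply is qs = 5P - 362.
Setting them equal: 123 - P = 5P - 362 → 485 = 6P, so P = 485/6 ≈ 80.8333 and q = 253/6 ≈ 42.1667.
ΔP = 80.8333 − 76 = +4.83.

+4.83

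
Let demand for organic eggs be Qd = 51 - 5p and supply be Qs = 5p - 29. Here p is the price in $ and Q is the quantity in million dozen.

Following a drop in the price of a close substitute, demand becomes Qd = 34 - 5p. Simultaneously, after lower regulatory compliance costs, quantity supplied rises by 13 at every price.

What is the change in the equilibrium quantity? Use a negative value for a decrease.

Solve the original market: 51 - 5p = 5p - 29, hence p = 8 and Q = 11.
The new curves are Qd = 34 - 5p (demand) and Qs = 5p - 16 (supply).
Setting them equal: 34 - 5p = 5p - 16 → 50 = 10p, so p = 5 and Q = 9.
ΔQ = 9 − 11 = -2.

-2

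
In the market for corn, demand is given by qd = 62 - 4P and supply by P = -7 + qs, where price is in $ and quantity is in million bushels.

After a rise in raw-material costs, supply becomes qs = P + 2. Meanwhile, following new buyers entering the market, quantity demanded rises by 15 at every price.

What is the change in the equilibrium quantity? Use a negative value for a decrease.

-1

Initially, 62 - 4P = P + 7, so 55 = 5P and P = 11, q = 18.
After the shift, demand is qd = 77 - 4P and supply is qs = P + 2.
Equate the new curves: 77 - 4P = P + 2, giving 75 = 5P, P = 15, q = 17.
Δq = 17 − 18 = -1.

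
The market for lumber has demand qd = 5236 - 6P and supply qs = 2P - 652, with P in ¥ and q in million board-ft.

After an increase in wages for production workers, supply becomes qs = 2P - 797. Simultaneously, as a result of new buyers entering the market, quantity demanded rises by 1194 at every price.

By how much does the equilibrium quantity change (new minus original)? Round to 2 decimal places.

Original equilibrium: 5236 - 6P = 2P - 652 gives 5888 = 8P, so P = 736 and q = 820.
With the change applied: demand qd = 6430 - 6P, supply qs = 2P - 797.
Equate the new curves: 6430 - 6P = 2P - 797, giving 7227 = 8P, P = 903.375, q = 1009.75.
Δq = 1009.75 − 820 = +189.75.

+189.75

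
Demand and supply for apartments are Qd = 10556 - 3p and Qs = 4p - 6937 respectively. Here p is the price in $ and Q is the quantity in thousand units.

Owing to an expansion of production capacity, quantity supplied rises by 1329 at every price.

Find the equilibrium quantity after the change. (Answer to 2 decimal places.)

Initially, 10556 - 3p = 4p - 6937, so 17493 = 7p and p = 2499, Q = 3059.
After the shift, demand is Qd = 10556 - 3p and supply is Qs = 4p - 5608.
Setting them equal: 10556 - 3p = 4p - 5608 → 16164 = 7p, so p = 16164/7 ≈ 2309.1429 and Q = 25400/7 ≈ 3628.5714.

3628.57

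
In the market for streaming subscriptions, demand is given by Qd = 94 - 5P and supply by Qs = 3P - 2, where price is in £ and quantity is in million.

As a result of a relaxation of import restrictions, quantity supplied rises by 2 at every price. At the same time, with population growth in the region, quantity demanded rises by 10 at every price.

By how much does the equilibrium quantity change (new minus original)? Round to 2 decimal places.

Original equilibrium: 94 - 5P = 3P - 2 gives 96 = 8P, so P = 12 and Q = 34.
After the shift, demand is Qd = 104 - 5P and supply is Qs = 3P.
Setting them equal: 104 - 5P = 3P → 104 = 8P, so P = 13 and Q = 39.
ΔQ = 39 − 34 = +5.00.

+5.00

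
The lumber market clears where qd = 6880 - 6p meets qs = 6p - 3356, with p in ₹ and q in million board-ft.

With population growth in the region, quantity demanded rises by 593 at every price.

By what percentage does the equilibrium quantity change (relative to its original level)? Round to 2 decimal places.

+16.83

Before the shock: 6880 - 6p = 6p - 3356 ⇒ 10236 = 12p ⇒ p = 853, q = 1762.
With the change applied: demand qd = 7473 - 6p, supply qs = 6p - 3356.
New equilibrium: 7473 - 6p = 6p - 3356 ⇒ 10829 = 12p ⇒ p = 10829/12 ≈ 902.4167, q = 2058.5.
%Δq = (2058.5 − 1762) / 1762 × 100 = +16.83%.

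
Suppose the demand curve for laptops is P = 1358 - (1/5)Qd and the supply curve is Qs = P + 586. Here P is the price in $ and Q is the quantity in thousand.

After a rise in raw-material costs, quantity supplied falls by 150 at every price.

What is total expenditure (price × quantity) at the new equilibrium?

1583205

Initially, 6790 - 5P = P + 586, so 6204 = 6P and P = 1034, Q = 1620.
The shock moves the curves to Qd = 6790 - 5P and Qs = P + 436.
Equate the new curves: 6790 - 5P = P + 436, giving 6354 = 6P, P = 1059, Q = 1495.
New expenditure = 1059 × 1495 = 1583205.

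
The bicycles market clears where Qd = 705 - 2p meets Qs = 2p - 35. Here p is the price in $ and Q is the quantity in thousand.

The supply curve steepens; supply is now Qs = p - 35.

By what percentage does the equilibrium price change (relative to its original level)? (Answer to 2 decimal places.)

Solve the original market: 705 - 2p = 2p - 35, hence p = 185 and Q = 335.
The new curves are Qd = 705 - 2p (demand) and Qs = p - 35 (supply).
Equate the new curves: 705 - 2p = p - 35, giving 740 = 3p, p = 740/3 ≈ 246.6667, Q = 635/3 ≈ 211.6667.
%Δp = (246.6667 − 185) / 185 × 100 = +33.33%.

+33.33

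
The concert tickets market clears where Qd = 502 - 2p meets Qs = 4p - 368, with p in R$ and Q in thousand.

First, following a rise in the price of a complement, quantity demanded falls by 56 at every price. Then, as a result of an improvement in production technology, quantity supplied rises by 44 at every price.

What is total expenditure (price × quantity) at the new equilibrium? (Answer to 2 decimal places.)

24297.78

Original equilibrium: 502 - 2p = 4p - 368 gives 870 = 6p, so p = 145 and Q = 212.
With the change applied: demand Qd = 446 - 2p, supply Qs = 4p - 324.
New equilibrium: 446 - 2p = 4p - 324 ⇒ 770 = 6p ⇒ p = 385/3 ≈ 128.3333, Q = 568/3 ≈ 189.3333.
New expenditure = 128.3333 × 189.3333 = 24297.78.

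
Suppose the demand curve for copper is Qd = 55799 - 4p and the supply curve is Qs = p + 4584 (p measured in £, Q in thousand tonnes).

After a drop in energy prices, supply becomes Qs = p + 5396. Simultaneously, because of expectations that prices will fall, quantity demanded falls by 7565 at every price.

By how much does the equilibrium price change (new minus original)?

-1675.4

Solve the original market: 55799 - 4p = p + 4584, hence p = 10243 and Q = 14827.
After the shift, demand is Qd = 48234 - 4p and supply is Qs = p + 5396.
Equate the new curves: 48234 - 4p = p + 5396, giving 42838 = 5p, p = 8567.6, Q = 13963.6.
Δp = 8567.6 − 10243 = -1675.4.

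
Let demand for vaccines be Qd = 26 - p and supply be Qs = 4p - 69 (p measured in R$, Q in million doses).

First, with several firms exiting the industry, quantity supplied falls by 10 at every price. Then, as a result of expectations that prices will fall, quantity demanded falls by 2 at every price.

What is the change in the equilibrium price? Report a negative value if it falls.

Original equilibrium: 26 - p = 4p - 69 gives 95 = 5p, so p = 19 and Q = 7.
After the shift, demand is Qd = 24 - p and supply is Qs = 4p - 79.
Setting them equal: 24 - p = 4p - 79 → 103 = 5p, so p = 20.6 and Q = 3.4.
Δp = 20.6 − 19 = +1.6.

+1.6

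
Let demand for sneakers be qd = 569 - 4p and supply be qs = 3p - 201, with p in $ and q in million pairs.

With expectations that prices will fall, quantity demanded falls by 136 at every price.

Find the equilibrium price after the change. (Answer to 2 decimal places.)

Initially, 569 - 4p = 3p - 201, so 770 = 7p and p = 110, q = 129.
The new curves are qd = 433 - 4p (demand) and qs = 3p - 201 (supply).
Equate the new curves: 433 - 4p = 3p - 201, giving 634 = 7p, p = 634/7 ≈ 90.5714, q = 495/7 ≈ 70.7143.

90.57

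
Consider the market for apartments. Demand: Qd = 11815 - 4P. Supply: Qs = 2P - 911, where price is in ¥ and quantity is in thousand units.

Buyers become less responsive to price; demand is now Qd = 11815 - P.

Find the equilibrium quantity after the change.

Solve the original market: 11815 - 4P = 2P - 911, hence P = 2121 and Q = 3331.
After the shift, demand is Qd = 11815 - P and supply is Qs = 2P - 911.
Equate the new curves: 11815 - P = 2P - 911, giving 12726 = 3P, P = 4242, Q = 7573.

7573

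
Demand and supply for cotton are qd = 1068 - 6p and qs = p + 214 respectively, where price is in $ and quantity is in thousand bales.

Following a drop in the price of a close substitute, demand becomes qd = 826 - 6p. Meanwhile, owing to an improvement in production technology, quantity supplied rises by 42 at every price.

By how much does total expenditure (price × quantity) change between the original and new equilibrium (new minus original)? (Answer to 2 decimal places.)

Before the shock: 1068 - 6p = p + 214 ⇒ 854 = 7p ⇒ p = 122, q = 336.
After the shift, demand is qd = 826 - 6p and supply is qs = p + 256.
Equate the new curves: 826 - 6p = p + 256, giving 570 = 7p, p = 570/7 ≈ 81.4286, q = 2362/7 ≈ 337.4286.
Expenditure moves from 122×336 = 40992 to 81.4286×337.4286 = 27476.3265; change = -13515.67.

-13515.67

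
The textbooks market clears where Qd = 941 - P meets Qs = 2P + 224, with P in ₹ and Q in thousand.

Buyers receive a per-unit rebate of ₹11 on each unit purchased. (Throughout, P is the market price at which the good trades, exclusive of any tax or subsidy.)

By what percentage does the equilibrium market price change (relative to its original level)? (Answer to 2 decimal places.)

+1.53

Original equilibrium: 941 - P = 2P + 224 gives 717 = 3P, so P = 239 and Q = 702.
Since buyers' out-of-pocket price is the market price minus the rebate, the effective demand curve becomes Qd = 952 - P.
Setting them equal: 952 - P = 2P + 224 → 728 = 3P, so P = 728/3 ≈ 242.6667 and Q = 2128/3 ≈ 709.3333.
%ΔP = (242.6667 − 239) / 239 × 100 = +1.53%.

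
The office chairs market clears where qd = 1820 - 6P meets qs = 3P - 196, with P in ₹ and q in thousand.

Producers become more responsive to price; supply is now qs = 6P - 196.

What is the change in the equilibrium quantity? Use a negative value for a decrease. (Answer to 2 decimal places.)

+336.00

Solve the original market: 1820 - 6P = 3P - 196, hence P = 224 and q = 476.
After the shift, demand is qd = 1820 - 6P and supply is qs = 6P - 196.
Clearing the new market: 1820 - 6P = 6P - 196, so P = 168 and q = 812.
Δq = 812 − 476 = +336.00.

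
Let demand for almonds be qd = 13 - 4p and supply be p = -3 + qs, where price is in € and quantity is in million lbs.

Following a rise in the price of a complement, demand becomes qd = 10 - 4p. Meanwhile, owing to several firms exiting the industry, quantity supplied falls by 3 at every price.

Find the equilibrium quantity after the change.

Before the shock: 13 - 4p = p + 3 ⇒ 10 = 5p ⇒ p = 2, q = 5.
The shock moves the curves to qd = 10 - 4p and qs = p.
New equilibrium: 10 - 4p = p ⇒ 10 = 5p ⇒ p = 2, q = 2.

2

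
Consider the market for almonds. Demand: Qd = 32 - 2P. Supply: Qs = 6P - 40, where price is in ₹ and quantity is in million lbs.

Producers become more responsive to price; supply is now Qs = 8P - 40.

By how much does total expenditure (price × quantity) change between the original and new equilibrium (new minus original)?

Initially, 32 - 2P = 6P - 40, so 72 = 8P and P = 9, Q = 14.
With the change applied: demand Qd = 32 - 2P, supply Qs = 8P - 40.
Clearing the new market: 32 - 2P = 8P - 40, so P = 7.2 and Q = 17.6.
Expenditure moves from 9×14 = 126 to 7.2×17.6 = 126.72; change = +0.72.

+0.72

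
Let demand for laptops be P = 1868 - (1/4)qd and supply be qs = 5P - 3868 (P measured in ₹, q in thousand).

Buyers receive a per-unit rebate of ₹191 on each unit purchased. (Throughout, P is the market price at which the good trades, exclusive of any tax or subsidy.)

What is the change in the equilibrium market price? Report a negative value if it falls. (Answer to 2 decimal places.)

Before the shock: 7472 - 4P = 5P - 3868 ⇒ 11340 = 9P ⇒ P = 1260, q = 2432.
Since buyers' out-of-pocket price is the market price minus the rebate, the effective demand curve becomes qd = 8236 - 4P.
Equate the new curves: 8236 - 4P = 5P - 3868, giving 12104 = 9P, P = 12104/9 ≈ 1344.8889, q = 25708/9 ≈ 2856.4444.
ΔP = 1344.8889 − 1260 = +84.89.

+84.89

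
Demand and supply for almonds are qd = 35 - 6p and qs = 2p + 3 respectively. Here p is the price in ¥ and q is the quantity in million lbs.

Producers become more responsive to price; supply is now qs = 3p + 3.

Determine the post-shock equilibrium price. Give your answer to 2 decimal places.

Solve the original market: 35 - 6p = 2p + 3, hence p = 4 and q = 11.
The shock moves the curves to qd = 35 - 6p and qs = 3p + 3.
New equilibrium: 35 - 6p = 3p + 3 ⇒ 32 = 9p ⇒ p = 32/9 ≈ 3.5556, q = 41/3 ≈ 13.6667.

3.56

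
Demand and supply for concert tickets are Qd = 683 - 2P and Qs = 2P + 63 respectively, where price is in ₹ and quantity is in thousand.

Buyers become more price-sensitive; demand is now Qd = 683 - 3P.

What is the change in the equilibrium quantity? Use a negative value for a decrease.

Initially, 683 - 2P = 2P + 63, so 620 = 4P and P = 155, Q = 373.
The new curves are Qd = 683 - 3P (demand) and Qs = 2P + 63 (supply).
New equilibrium: 683 - 3P = 2P + 63 ⇒ 620 = 5P ⇒ P = 124, Q = 311.
ΔQ = 311 − 373 = -62.

-62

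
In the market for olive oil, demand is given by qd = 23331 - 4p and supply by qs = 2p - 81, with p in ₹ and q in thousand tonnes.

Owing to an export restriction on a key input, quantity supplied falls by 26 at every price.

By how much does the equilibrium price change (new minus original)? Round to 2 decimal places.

Before the shock: 23331 - 4p = 2p - 81 ⇒ 23412 = 6p ⇒ p = 3902, q = 7723.
The shock moves the curves to qd = 23331 - 4p and qs = 2p - 107.
Setting them equal: 23331 - 4p = 2p - 107 → 23438 = 6p, so p = 11719/3 ≈ 3906.3333 and q = 23117/3 ≈ 7705.6667.
Δp = 3906.3333 − 3902 = +4.33.

+4.33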